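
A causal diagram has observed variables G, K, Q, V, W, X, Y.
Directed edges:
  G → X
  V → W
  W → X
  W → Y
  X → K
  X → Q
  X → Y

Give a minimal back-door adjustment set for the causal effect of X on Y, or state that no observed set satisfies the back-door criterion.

X→Y: minimal back-door set {W}.

desc(X)\{X}={K,Q,Y}; candidates ⊆ {G,V,W}.
size 0: {}; under {} X still reaches {G,V,W,Y} ∋ Y.
{W}: X⊥Y given {W} in G with X→· removed — back-door holds.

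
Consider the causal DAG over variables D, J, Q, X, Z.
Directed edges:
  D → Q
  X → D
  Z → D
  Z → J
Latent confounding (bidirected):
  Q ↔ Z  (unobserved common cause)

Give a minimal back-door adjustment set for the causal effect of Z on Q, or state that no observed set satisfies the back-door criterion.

desc(Z)\{Z}={D,J,Q}; candidates ⊆ {X}.
Z↔Q: latent back-door arc(s) into Z.
size 0: {}; under {} Z still reaches {Q} ∋ Q.
size 1: {X}; under {X} Z still reaches {Q} ∋ Q.
Z↔Q cannot be blocked by any observed set — no back-door set.

Z→Q: no observed back-door set.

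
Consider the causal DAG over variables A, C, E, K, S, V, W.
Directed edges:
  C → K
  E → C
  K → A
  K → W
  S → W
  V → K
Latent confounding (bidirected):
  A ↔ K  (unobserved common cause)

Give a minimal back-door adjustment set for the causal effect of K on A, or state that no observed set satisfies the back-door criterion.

K→A: no observed back-door set.

desc(K)\{K}={A,W}; candidates ⊆ {C,E,S,V}.
K↔A: latent back-door arc(s) into K.
size 0: {}; under {} K still reaches {A,C,E,V} ∋ A.
size 1: {C}, {E}, {S} …(+1); under {C} K still reaches {A,V} ∋ A.
size 2: {C,E}, {C,S}, {C,V} …(+3); under {C,E} K still reaches {A,V} ∋ A.
K↔A cannot be blocked by any observed set — no back-door set.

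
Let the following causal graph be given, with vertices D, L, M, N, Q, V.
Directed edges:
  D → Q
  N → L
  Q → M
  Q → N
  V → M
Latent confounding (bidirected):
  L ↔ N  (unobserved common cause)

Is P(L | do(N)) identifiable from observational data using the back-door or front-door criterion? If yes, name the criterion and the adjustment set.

desc(N)\{N}={L}; candidates ⊆ {D,M,Q,V}.
N↔L: latent back-door arc(s) into N.
size 0: {}; under {} N still reaches {D,L,M,Q} ∋ L.
size 1: {D}, {M}, {Q} …(+1); under {D} N still reaches {L,M,Q} ∋ L.
size 2: {D,M}, {D,Q}, {D,V} …(+3); under {D,M} N still reaches {L,Q,V} ∋ L.
N↔L cannot be blocked by any observed set — no back-door set.
No mediator lies on a directed N→…→L path.
Neither criterion identifies P(L|do(N)) in this graph.

P(L|do(N)): not identifiable (no BD/FD set).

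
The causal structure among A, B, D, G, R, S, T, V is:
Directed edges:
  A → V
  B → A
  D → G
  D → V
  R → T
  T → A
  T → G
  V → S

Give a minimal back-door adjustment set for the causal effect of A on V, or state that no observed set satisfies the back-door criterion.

A→V: minimal back-door set ∅.

desc(A)\{A}={S,V}; candidates ⊆ {B,D,G,R,T}.
∅: A⊥V given ∅ in G with A→· removed — back-door holds.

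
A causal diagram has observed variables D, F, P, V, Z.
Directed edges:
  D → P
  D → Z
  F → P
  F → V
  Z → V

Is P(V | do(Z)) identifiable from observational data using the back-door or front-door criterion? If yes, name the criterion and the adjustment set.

desc(Z)\{Z}={V}; candidates ⊆ {D,F,P}.
∅: Z⊥V given ∅ in G with Z→· removed — back-door holds.
P(V|do(Z)) = P(V|Z) — no adjustment needed.

P(V|do(Z)): backdoor, adjust for ∅.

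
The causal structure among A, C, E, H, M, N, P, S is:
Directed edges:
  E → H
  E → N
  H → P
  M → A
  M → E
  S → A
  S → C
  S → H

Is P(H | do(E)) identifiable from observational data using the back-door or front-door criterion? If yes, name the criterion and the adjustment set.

desc(E)\{E}={H,N,P}; candidates ⊆ {A,C,M,S}.
∅: E⊥H given ∅ in G with E→· removed — back-door holds.
P(H|do(E)) = P(H|E) — no adjustment needed.

P(H|do(E)): backdoor, adjust for ∅.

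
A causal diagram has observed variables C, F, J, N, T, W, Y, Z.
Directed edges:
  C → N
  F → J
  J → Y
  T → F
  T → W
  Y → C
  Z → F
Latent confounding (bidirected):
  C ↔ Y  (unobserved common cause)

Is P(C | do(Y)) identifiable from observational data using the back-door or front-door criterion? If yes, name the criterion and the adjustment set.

P(C|do(Y)): not identifiable (no BD/FD set).

desc(Y)\{Y}={C,N}; candidates ⊆ {F,J,T,W,Z}.
Y↔C: latent back-door arc(s) into Y.
size 0: {}; under {} Y still reaches {C,F,J,N,T,W,Z} ∋ C.
size 1: {F}, {J}, {T} …(+2); under {F} Y still reaches {C,J,N} ∋ C.
size 2: {F,J}, {F,T}, {F,W} …(+7); under {F,J} Y still reaches {C,N} ∋ C.
Y↔C cannot be blocked by any observed set — no back-door set.
No mediator lies on a directed Y→…→C path.
Neither criterion identifies P(C|do(Y)) in this graph.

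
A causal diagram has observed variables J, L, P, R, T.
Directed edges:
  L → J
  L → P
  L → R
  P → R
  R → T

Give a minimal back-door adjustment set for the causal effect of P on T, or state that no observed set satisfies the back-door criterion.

desc(P)\{P}={R,T}; candidates ⊆ {J,L}.
size 0: {}; under {} P still reaches {J,L,R,T} ∋ T.
{L}: P⊥T given {L} in G with P→· removed — back-door holds.

P→T: minimal back-door set {L}.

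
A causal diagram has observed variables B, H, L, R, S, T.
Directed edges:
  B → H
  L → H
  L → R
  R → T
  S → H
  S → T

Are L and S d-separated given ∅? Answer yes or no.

Bayes-Ball from L | ∅ reaches {H,R,T}.
S ∉ reach(L|∅) ⇒ L ⊥ S | ∅.

Yes — L ⊥ S | ∅.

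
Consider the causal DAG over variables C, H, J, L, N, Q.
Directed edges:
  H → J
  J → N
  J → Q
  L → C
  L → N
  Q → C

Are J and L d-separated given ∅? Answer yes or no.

Yes — J ⊥ L | ∅.

Bayes-Ball from J | ∅ reaches {C,H,N,Q}.
L ∉ reach(J|∅) ⇒ J ⊥ L | ∅.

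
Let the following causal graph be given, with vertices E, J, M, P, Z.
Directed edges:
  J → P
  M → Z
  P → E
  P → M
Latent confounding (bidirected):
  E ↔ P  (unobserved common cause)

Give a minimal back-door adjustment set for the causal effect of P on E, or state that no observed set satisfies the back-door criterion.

P→E: no observed back-door set.

desc(P)\{P}={E,M,Z}; candidates ⊆ {J}.
P↔E: latent back-door arc(s) into P.
size 0: {}; under {} P still reaches {E,J} ∋ E.
size 1: {J}; under {J} P still reaches {E} ∋ E.
P↔E cannot be blocked by any observed set — no back-door set.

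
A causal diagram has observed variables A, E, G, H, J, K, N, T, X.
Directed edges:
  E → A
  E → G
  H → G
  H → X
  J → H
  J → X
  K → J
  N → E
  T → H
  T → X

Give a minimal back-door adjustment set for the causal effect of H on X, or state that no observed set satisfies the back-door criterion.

desc(H)\{H}={G,X}; candidates ⊆ {A,E,J,K,N,T}.
size 0: {}; under {} H still reaches {J,K,T,X} ∋ X.
size 1: {A}, {E}, {J} …(+3); under {A} H still reaches {J,K,T,X} ∋ X.
{J,T}: H⊥X given {J,T} in G with H→· removed — back-door holds.

H→X: minimal back-door set {J, T}.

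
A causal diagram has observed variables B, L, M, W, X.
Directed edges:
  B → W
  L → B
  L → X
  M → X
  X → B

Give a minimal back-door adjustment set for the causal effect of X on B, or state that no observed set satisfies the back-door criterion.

X→B: minimal back-door set {L}.

desc(X)\{X}={B,W}; candidates ⊆ {L,M}.
size 0: {}; under {} X still reaches {B,L,M,W} ∋ B.
{L}: X⊥B given {L} in G with X→· removed — back-door holds.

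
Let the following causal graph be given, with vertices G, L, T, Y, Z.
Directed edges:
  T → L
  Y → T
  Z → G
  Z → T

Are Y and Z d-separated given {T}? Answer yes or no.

Bayes-Ball from Y | {T} reaches {G,Z}.
Z ∈ reach(Y|{T}) ⇒ Y ⊥̸ Z | {T}.

No — Y and Z are d-connected given {T}.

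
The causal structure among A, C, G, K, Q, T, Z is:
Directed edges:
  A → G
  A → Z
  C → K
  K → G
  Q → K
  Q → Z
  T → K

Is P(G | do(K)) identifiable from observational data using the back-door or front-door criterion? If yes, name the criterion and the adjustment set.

desc(K)\{K}={G}; candidates ⊆ {A,C,Q,T,Z}.
∅: K⊥G given ∅ in G with K→· removed — back-door holds.
P(G|do(K)) = P(G|K) — no adjustment needed.

P(G|do(K)): backdoor, adjust for ∅.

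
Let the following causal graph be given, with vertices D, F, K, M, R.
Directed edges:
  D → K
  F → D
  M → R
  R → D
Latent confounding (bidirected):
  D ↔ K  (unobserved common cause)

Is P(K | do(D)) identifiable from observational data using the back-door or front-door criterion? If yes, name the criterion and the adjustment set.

desc(D)\{D}={K}; candidates ⊆ {F,M,R}.
D↔K: latent back-door arc(s) into D.
size 0: {}; under {} D still reaches {F,K,M,R} ∋ K.
size 1: {F}, {M}, {R}; under {F} D still reaches {K,M,R} ∋ K.
size 2: {F,M}, {F,R}, {M,R}; under {F,M} D still reaches {K,R} ∋ K.
D↔K cannot be blocked by any observed set — no back-door set.
No mediator lies on a directed D→…→K path.
Neither criterion identifies P(K|do(D)) in this graph.

P(K|do(D)): not identifiable (no BD/FD set).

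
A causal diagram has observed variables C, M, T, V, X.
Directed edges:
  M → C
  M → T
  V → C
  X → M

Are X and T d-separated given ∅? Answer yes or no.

Bayes-Ball from X | ∅ reaches {C,M,T}.
T ∈ reach(X|∅) ⇒ X ⊥̸ T | ∅.

No — X and T are d-connected given ∅.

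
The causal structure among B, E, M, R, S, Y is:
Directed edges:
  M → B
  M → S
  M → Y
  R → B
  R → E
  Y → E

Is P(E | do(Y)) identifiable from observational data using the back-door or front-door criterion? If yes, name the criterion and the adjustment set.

desc(Y)\{Y}={E}; candidates ⊆ {B,M,R,S}.
∅: Y⊥E given ∅ in G with Y→· removed — back-door holds.
P(E|do(Y)) = P(E|Y) — no adjustment needed.

P(E|do(Y)): backdoor, adjust for ∅.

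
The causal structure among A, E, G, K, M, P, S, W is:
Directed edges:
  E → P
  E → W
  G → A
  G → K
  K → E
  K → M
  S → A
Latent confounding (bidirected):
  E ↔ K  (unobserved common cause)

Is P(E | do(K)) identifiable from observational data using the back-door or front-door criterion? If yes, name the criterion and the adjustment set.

desc(K)\{K}={E,M,P,W}; candidates ⊆ {A,G,S}.
K↔E: latent back-door arc(s) into K.
size 0: {}; under {} K still reaches {A,E,G,P,W} ∋ E.
size 1: {A}, {G}, {S}; under {A} K still reaches {E,G,P,S,W} ∋ E.
size 2: {A,G}, {A,S}, {G,S}; under {A,G} K still reaches {E,P,W} ∋ E.
K↔E cannot be blocked by any observed set — no back-door set.
No mediator lies on a directed K→…→E path.
Neither criterion identifies P(E|do(K)) in this graph.

P(E|do(K)): not identifiable (no BD/FD set).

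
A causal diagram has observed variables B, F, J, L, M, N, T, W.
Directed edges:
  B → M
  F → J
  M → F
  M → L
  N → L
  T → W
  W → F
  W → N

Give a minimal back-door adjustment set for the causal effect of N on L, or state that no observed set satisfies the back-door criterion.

desc(N)\{N}={L}; candidates ⊆ {B,F,J,M,T,W}.
∅: N⊥L given ∅ in G with N→· removed — back-door holds.

N→L: minimal back-door set ∅.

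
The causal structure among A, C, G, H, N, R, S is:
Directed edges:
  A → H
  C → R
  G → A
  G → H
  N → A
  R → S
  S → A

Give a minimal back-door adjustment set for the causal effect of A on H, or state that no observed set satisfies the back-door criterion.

desc(A)\{A}={H}; candidates ⊆ {C,G,N,R,S}.
size 0: {}; under {} A still reaches {C,G,H,N,R,S} ∋ H.
{G}: A⊥H given {G} in G with A→· removed — back-door holds.

A→H: minimal back-door set {G}.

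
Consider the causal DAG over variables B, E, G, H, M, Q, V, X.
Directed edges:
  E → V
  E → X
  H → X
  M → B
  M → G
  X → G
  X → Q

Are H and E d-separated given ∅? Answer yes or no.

Yes — H ⊥ E | ∅.

Bayes-Ball from H | ∅ reaches {G,Q,X}.
E ∉ reach(H|∅) ⇒ H ⊥ E | ∅.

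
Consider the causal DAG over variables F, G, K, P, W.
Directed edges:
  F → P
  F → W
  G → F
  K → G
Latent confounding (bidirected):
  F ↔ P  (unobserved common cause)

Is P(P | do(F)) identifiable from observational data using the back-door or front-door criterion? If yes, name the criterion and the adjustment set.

P(P|do(F)): not identifiable (no BD/FD set).

desc(F)\{F}={P,W}; candidates ⊆ {G,K}.
F↔P: latent back-door arc(s) into F.
size 0: {}; under {} F still reaches {G,K,P} ∋ P.
size 1: {G}, {K}; under {G} F still reaches {P} ∋ P.
size 2: {G,K}; under {G,K} F still reaches {P} ∋ P.
F↔P cannot be blocked by any observed set — no back-door set.
No mediator lies on a directed F→…→P path.
Neither criterion identifies P(P|do(F)) in this graph.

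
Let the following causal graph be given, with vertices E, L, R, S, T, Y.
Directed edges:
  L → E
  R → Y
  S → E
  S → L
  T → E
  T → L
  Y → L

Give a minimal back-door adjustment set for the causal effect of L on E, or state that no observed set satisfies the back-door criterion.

L→E: minimal back-door set {S, T}.

desc(L)\{L}={E}; candidates ⊆ {R,S,T,Y}.
size 0: {}; under {} L still reaches {E,R,S,T,Y} ∋ E.
size 1: {R}, {S}, {T} …(+1); under {R} L still reaches {E,S,T,Y} ∋ E.
{S,T}: L⊥E given {S,T} in G with L→· removed — back-door holds.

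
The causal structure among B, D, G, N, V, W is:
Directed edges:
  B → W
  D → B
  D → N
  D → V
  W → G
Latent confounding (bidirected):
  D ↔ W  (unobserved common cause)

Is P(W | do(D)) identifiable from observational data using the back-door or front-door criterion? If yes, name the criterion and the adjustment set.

desc(D)\{D}={B,G,N,V,W}; candidates ⊆ {—}.
D↔W: latent back-door arc(s) into D.
size 0: {}; under {} D still reaches {G,W} ∋ W.
D↔W cannot be blocked by any observed set — no back-door set.
{B}: (i) intercepts every directed D→W path; (ii) no back-door D→{B}; (iii) {D} blocks every back-door {B}→W. Front-door holds.
P(W|do(D)) = Σ_{B} P(B|D) Σ_{D'} P(W|B,D')P(D').

P(W|do(D)): frontdoor, adjust for {B}.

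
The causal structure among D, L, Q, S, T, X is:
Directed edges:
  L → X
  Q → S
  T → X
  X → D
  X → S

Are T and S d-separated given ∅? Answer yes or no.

Bayes-Ball from T | ∅ reaches {D,S,X}.
S ∈ reach(T|∅) ⇒ T ⊥̸ S | ∅.

No — T and S are d-connected given ∅.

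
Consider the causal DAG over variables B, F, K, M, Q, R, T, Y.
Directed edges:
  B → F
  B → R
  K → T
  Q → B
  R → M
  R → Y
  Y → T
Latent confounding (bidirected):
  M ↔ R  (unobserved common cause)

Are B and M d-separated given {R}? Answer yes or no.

Bayes-Ball from B | {R} reaches {F,M,Q}.
M ∈ reach(B|{R}) ⇒ B ⊥̸ M | {R}.

No — B and M are d-connected given {R}.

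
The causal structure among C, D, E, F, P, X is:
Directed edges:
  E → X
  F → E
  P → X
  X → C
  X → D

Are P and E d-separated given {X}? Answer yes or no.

No — P and E are d-connected given {X}.

Bayes-Ball from P | {X} reaches {E,F}.
E ∈ reach(P|{X}) ⇒ P ⊥̸ E | {X}.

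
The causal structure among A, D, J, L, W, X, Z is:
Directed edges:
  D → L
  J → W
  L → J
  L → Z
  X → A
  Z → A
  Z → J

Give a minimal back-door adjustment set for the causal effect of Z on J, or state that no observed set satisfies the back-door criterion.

desc(Z)\{Z}={A,J,W}; candidates ⊆ {D,L,X}.
size 0: {}; under {} Z still reaches {D,J,L,W} ∋ J.
{L}: Z⊥J given {L} in G with Z→· removed — back-door holds.

Z→J: minimal back-door set {L}.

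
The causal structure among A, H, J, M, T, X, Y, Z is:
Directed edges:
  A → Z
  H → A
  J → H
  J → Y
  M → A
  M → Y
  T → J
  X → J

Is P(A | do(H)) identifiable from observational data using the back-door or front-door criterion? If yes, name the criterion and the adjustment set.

desc(H)\{H}={A,Z}; candidates ⊆ {J,M,T,X,Y}.
∅: H⊥A given ∅ in G with H→· removed — back-door holds.
P(A|do(H)) = P(A|H) — no adjustment needed.

P(A|do(H)): backdoor, adjust for ∅.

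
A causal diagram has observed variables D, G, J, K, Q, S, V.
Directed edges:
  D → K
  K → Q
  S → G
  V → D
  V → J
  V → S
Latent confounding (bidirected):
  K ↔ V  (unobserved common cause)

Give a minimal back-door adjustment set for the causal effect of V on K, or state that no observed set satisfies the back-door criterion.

desc(V)\{V}={D,G,J,K,Q,S}; candidates ⊆ {—}.
V↔K: latent back-door arc(s) into V.
size 0: {}; under {} V still reaches {K,Q} ∋ K.
V↔K cannot be blocked by any observed set — no back-door set.

V→K: no observed back-door set.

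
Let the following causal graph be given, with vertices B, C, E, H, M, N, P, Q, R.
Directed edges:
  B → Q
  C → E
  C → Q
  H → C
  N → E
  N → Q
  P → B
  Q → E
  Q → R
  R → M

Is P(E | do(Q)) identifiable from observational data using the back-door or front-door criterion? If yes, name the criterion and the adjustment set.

desc(Q)\{Q}={E,M,R}; candidates ⊆ {B,C,H,N,P}.
size 0: {}; under {} Q still reaches {B,C,E,H,N,P} ∋ E.
size 1: {B}, {C}, {H} …(+2); under {B} Q still reaches {C,E,H,N} ∋ E.
{C,N}: Q⊥E given {C,N} in G with Q→· removed — back-door holds.
P(E|do(Q)) = Σ_{C,N} P(E|Q,C,N)·P(C,N).

P(E|do(Q)): backdoor, adjust for {C, N}.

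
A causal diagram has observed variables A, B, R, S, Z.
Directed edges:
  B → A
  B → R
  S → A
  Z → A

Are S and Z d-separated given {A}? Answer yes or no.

No — S and Z are d-connected given {A}.

Bayes-Ball from S | {A} reaches {B,R,Z}.
Z ∈ reach(S|{A}) ⇒ S ⊥̸ Z | {A}.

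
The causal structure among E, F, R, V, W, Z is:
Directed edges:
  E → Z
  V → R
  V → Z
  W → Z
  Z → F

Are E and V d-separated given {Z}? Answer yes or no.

Bayes-Ball from E | {Z} reaches {R,V,W}.
V ∈ reach(E|{Z}) ⇒ E ⊥̸ V | {Z}.

No — E and V are d-connected given {Z}.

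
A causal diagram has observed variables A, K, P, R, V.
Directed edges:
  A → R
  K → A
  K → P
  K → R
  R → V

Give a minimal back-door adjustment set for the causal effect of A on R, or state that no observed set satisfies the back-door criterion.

desc(A)\{A}={R,V}; candidates ⊆ {K,P}.
size 0: {}; under {} A still reaches {K,P,R,V} ∋ R.
{K}: A⊥R given {K} in G with A→· removed — back-door holds.

A→R: minimal back-door set {K}.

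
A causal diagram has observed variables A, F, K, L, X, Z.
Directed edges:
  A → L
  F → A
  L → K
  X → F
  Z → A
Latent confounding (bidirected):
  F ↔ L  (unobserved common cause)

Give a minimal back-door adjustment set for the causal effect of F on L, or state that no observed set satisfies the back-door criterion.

F→L: no observed back-door set.

desc(F)\{F}={A,K,L}; candidates ⊆ {X,Z}.
F↔L: latent back-door arc(s) into F.
size 0: {}; under {} F still reaches {K,L,X} ∋ L.
size 1: {X}, {Z}; under {X} F still reaches {K,L} ∋ L.
size 2: {X,Z}; under {X,Z} F still reaches {K,L} ∋ L.
F↔L cannot be blocked by any observed set — no back-door set.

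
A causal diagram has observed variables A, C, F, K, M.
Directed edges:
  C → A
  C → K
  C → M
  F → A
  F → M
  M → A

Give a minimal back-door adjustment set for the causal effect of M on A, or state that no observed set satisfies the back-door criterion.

desc(M)\{M}={A}; candidates ⊆ {C,F,K}.
size 0: {}; under {} M still reaches {A,C,F,K} ∋ A.
size 1: {C}, {F}, {K}; under {C} M still reaches {A,F} ∋ A.
{C,F}: M⊥A given {C,F} in G with M→· removed — back-door holds.

M→A: minimal back-door set {C, F}.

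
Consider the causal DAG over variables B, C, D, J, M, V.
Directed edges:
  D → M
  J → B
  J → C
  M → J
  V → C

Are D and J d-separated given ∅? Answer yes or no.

Bayes-Ball from D | ∅ reaches {B,C,J,M}.
J ∈ reach(D|∅) ⇒ D ⊥̸ J | ∅.

No — D and J are d-connected given ∅.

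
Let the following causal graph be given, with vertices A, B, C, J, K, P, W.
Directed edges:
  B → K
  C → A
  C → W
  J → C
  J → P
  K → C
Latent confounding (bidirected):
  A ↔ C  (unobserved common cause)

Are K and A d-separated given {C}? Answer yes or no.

Bayes-Ball from K | {C} reaches {A,B,J,P}.
A ∈ reach(K|{C}) ⇒ K ⊥̸ A | {C}.

No — K and A are d-connected given {C}.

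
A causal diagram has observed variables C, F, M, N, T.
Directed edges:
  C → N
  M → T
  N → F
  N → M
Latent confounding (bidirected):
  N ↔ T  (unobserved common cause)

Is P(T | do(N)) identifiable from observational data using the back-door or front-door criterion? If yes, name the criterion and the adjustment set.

desc(N)\{N}={F,M,T}; candidates ⊆ {C}.
N↔T: latent back-door arc(s) into N.
size 0: {}; under {} N still reaches {C,T} ∋ T.
size 1: {C}; under {C} N still reaches {T} ∋ T.
N↔T cannot be blocked by any observed set — no back-door set.
{M}: (i) intercepts every directed N→T path; (ii) no back-door N→{M}; (iii) {N} blocks every back-door {M}→T. Front-door holds.
P(T|do(N)) = Σ_{M} P(M|N) Σ_{N'} P(T|M,N')P(N').

P(T|do(N)): frontdoor, adjust for {M}.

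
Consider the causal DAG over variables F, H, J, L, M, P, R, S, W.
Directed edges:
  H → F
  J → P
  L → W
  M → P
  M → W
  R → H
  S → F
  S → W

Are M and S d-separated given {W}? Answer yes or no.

Bayes-Ball from M | {W} reaches {F,L,P,S}.
S ∈ reach(M|{W}) ⇒ M ⊥̸ S | {W}.

No — M and S are d-connected given {W}.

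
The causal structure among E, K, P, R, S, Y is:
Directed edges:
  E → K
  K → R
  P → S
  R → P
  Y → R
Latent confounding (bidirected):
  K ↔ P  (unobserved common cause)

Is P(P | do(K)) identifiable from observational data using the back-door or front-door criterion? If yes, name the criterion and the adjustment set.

P(P|do(K)): frontdoor, adjust for {R}.

desc(K)\{K}={P,R,S}; candidates ⊆ {E,Y}.
K↔P: latent back-door arc(s) into K.
size 0: {}; under {} K still reaches {E,P,S} ∋ P.
size 1: {E}, {Y}; under {E} K still reaches {P,S} ∋ P.
size 2: {E,Y}; under {E,Y} K still reaches {P,S} ∋ P.
K↔P cannot be blocked by any observed set — no back-door set.
{R}: (i) intercepts every directed K→P path; (ii) no back-door K→{R}; (iii) {K} blocks every back-door {R}→P. Front-door holds.
P(P|do(K)) = Σ_{R} P(R|K) Σ_{K'} P(P|R,K')P(K').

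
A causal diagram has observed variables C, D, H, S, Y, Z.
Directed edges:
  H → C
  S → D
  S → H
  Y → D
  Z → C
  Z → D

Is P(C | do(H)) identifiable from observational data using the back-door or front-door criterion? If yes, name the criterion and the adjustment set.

desc(H)\{H}={C}; candidates ⊆ {D,S,Y,Z}.
∅: H⊥C given ∅ in G with H→· removed — back-door holds.
P(C|do(H)) = P(C|H) — no adjustment needed.

P(C|do(H)): backdoor, adjust for ∅.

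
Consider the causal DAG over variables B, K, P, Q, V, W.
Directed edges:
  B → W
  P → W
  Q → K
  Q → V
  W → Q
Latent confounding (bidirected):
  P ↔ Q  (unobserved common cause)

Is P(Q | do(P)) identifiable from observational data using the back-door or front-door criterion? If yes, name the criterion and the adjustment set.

P(Q|do(P)): frontdoor, adjust for {W}.

desc(P)\{P}={K,Q,V,W}; candidates ⊆ {B}.
P↔Q: latent back-door arc(s) into P.
size 0: {}; under {} P still reaches {K,Q,V} ∋ Q.
size 1: {B}; under {B} P still reaches {K,Q,V} ∋ Q.
P↔Q cannot be blocked by any observed set — no back-door set.
{W}: (i) intercepts every directed P→Q path; (ii) no back-door P→{W}; (iii) {P} blocks every back-door {W}→Q. Front-door holds.
P(Q|do(P)) = Σ_{W} P(W|P) Σ_{P'} P(Q|W,P')P(P').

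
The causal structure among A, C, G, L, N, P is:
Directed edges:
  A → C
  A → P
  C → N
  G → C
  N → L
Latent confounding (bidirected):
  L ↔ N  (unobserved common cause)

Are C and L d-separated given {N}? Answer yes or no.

Bayes-Ball from C | {N} reaches {A,G,L,P}.
L ∈ reach(C|{N}) ⇒ C ⊥̸ L | {N}.

No — C and L are d-connected given {N}.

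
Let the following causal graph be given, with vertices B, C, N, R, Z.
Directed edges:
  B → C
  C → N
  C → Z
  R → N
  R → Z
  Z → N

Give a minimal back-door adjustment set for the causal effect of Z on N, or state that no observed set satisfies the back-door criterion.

Z→N: minimal back-door set {C, R}.

desc(Z)\{Z}={N}; candidates ⊆ {B,C,R}.
size 0: {}; under {} Z still reaches {B,C,N,R} ∋ N.
size 1: {B}, {C}, {R}; under {B} Z still reaches {C,N,R} ∋ N.
{C,R}: Z⊥N given {C,R} in G with Z→· removed — back-door holds.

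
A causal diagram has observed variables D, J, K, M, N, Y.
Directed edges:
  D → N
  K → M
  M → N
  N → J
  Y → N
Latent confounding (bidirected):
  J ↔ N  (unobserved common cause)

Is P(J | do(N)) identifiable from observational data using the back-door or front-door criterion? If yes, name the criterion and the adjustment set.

P(J|do(N)): not identifiable (no BD/FD set).

desc(N)\{N}={J}; candidates ⊆ {D,K,M,Y}.
N↔J: latent back-door arc(s) into N.
size 0: {}; under {} N still reaches {D,J,K,M,Y} ∋ J.
size 1: {D}, {K}, {M} …(+1); under {D} N still reaches {J,K,M,Y} ∋ J.
size 2: {D,K}, {D,M}, {D,Y} …(+3); under {D,K} N still reaches {J,M,Y} ∋ J.
N↔J cannot be blocked by any observed set — no back-door set.
No mediator lies on a directed N→…→J path.
Neither criterion identifies P(J|do(N)) in this graph.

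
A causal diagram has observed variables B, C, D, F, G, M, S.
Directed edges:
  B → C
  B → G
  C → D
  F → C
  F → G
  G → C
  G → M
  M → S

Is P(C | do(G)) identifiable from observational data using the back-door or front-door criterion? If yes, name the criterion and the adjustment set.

desc(G)\{G}={C,D,M,S}; candidates ⊆ {B,F}.
size 0: {}; under {} G still reaches {B,C,D,F} ∋ C.
size 1: {B}, {F}; under {B} G still reaches {C,D,F} ∋ C.
{B,F}: G⊥C given {B,F} in G with G→· removed — back-door holds.
P(C|do(G)) = Σ_{B,F} P(C|G,B,F)·P(B,F).

P(C|do(G)): backdoor, adjust for {B, F}.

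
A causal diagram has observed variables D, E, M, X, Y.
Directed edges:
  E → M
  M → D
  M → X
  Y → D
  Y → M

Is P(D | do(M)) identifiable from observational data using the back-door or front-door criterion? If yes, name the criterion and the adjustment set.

P(D|do(M)): backdoor, adjust for {Y}.

desc(M)\{M}={D,X}; candidates ⊆ {E,Y}.
size 0: {}; under {} M still reaches {D,E,Y} ∋ D.
{Y}: M⊥D given {Y} in G with M→· removed — back-door holds.
P(D|do(M)) = Σ_{Y} P(D|M,Y)·P(Y).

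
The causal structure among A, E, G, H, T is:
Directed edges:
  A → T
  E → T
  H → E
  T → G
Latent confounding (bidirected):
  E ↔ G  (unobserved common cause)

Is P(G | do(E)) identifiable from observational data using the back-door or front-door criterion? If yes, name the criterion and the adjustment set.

P(G|do(E)): frontdoor, adjust for {T}.

desc(E)\{E}={G,T}; candidates ⊆ {A,H}.
E↔G: latent back-door arc(s) into E.
size 0: {}; under {} E still reaches {G,H} ∋ G.
size 1: {A}, {H}; under {A} E still reaches {G,H} ∋ G.
size 2: {A,H}; under {A,H} E still reaches {G} ∋ G.
E↔G cannot be blocked by any observed set — no back-door set.
{T}: (i) intercepts every directed E→G path; (ii) no back-door E→{T}; (iii) {E} blocks every back-door {T}→G. Front-door holds.
P(G|do(E)) = Σ_{T} P(T|E) Σ_{E'} P(G|T,E')P(E').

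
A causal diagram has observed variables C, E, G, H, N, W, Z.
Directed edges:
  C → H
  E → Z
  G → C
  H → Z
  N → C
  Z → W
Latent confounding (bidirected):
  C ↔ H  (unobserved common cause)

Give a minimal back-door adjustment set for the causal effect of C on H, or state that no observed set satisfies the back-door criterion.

C→H: no observed back-door set.

desc(C)\{C}={H,W,Z}; candidates ⊆ {E,G,N}.
C↔H: latent back-door arc(s) into C.
size 0: {}; under {} C still reaches {G,H,N,W,Z} ∋ H.
size 1: {E}, {G}, {N}; under {E} C still reaches {G,H,N,W,Z} ∋ H.
size 2: {E,G}, {E,N}, {G,N}; under {E,G} C still reaches {H,N,W,Z} ∋ H.
C↔H cannot be blocked by any observed set — no back-door set.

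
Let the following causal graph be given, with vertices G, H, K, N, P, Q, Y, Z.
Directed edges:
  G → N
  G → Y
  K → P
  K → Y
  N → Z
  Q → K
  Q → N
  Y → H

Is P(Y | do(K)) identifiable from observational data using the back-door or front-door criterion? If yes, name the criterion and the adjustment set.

P(Y|do(K)): backdoor, adjust for ∅.

desc(K)\{K}={H,P,Y}; candidates ⊆ {G,N,Q,Z}.
∅: K⊥Y given ∅ in G with K→· removed — back-door holds.
P(Y|do(K)) = P(Y|K) — no adjustment needed.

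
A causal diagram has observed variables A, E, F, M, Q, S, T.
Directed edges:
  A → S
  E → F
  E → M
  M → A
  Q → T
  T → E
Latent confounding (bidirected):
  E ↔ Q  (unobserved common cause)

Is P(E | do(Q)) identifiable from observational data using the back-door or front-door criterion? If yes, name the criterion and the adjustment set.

P(E|do(Q)): frontdoor, adjust for {T}.

desc(Q)\{Q}={A,E,F,M,S,T}; candidates ⊆ {—}.
Q↔E: latent back-door arc(s) into Q.
size 0: {}; under {} Q still reaches {A,E,F,M,S} ∋ E.
Q↔E cannot be blocked by any observed set — no back-door set.
{T}: (i) intercepts every directed Q→E path; (ii) no back-door Q→{T}; (iii) {Q} blocks every back-door {T}→E. Front-door holds.
P(E|do(Q)) = Σ_{T} P(T|Q) Σ_{Q'} P(E|T,Q')P(Q').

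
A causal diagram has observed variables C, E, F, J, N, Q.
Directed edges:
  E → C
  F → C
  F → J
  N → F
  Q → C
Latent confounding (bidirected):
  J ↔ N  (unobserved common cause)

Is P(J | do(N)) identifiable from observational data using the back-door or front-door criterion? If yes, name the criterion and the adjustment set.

P(J|do(N)): frontdoor, adjust for {F}.

desc(N)\{N}={C,F,J}; candidates ⊆ {E,Q}.
N↔J: latent back-door arc(s) into N.
size 0: {}; under {} N still reaches {J} ∋ J.
size 1: {E}, {Q}; under {E} N still reaches {J} ∋ J.
size 2: {E,Q}; under {E,Q} N still reaches {J} ∋ J.
N↔J cannot be blocked by any observed set — no back-door set.
{F}: (i) intercepts every directed N→J path; (ii) no back-door N→{F}; (iii) {N} blocks every back-door {F}→J. Front-door holds.
P(J|do(N)) = Σ_{F} P(F|N) Σ_{N'} P(J|F,N')P(N').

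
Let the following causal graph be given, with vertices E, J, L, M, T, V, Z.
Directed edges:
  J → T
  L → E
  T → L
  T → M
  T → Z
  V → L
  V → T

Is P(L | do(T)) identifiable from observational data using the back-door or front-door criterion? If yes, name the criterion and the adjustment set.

desc(T)\{T}={E,L,M,Z}; candidates ⊆ {J,V}.
size 0: {}; under {} T still reaches {E,J,L,V} ∋ L.
{V}: T⊥L given {V} in G with T→· removed — back-door holds.
P(L|do(T)) = Σ_{V} P(L|T,V)·P(V).

P(L|do(T)): backdoor, adjust for {V}.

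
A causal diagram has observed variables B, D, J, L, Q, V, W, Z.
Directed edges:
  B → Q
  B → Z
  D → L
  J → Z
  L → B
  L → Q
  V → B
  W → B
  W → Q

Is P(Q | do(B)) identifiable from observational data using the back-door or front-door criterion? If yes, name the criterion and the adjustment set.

desc(B)\{B}={Q,Z}; candidates ⊆ {D,J,L,V,W}.
size 0: {}; under {} B still reaches {D,L,Q,V,W} ∋ Q.
size 1: {D}, {J}, {L} …(+2); under {D} B still reaches {L,Q,V,W} ∋ Q.
{L,W}: B⊥Q given {L,W} in G with B→· removed — back-door holds.
P(Q|do(B)) = Σ_{L,W} P(Q|B,L,W)·P(L,W).

P(Q|do(B)): backdoor, adjust for {L, W}.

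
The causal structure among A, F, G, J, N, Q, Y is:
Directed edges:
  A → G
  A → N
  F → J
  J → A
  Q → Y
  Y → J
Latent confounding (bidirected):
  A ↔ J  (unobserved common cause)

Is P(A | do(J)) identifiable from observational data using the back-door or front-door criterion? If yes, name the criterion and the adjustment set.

desc(J)\{J}={A,G,N}; candidates ⊆ {F,Q,Y}.
J↔A: latent back-door arc(s) into J.
size 0: {}; under {} J still reaches {A,F,G,N,Q,Y} ∋ A.
size 1: {F}, {Q}, {Y}; under {F} J still reaches {A,G,N,Q,Y} ∋ A.
size 2: {F,Q}, {F,Y}, {Q,Y}; under {F,Q} J still reaches {A,G,N,Y} ∋ A.
J↔A cannot be blocked by any observed set — no back-door set.
No mediator lies on a directed J→…→A path.
Neither criterion identifies P(A|do(J)) in this graph.

P(A|do(J)): not identifiable (no BD/FD set).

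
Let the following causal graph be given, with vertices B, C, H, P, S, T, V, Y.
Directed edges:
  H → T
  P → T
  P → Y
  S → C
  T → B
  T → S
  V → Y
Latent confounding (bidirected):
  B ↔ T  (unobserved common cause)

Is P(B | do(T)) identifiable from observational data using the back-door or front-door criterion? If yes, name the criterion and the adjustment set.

P(B|do(T)): not identifiable (no BD/FD set).

desc(T)\{T}={B,C,S}; candidates ⊆ {H,P,V,Y}.
T↔B: latent back-door arc(s) into T.
size 0: {}; under {} T still reaches {B,H,P,Y} ∋ B.
size 1: {H}, {P}, {V} …(+1); under {H} T still reaches {B,P,Y} ∋ B.
size 2: {H,P}, {H,V}, {H,Y} …(+3); under {H,P} T still reaches {B} ∋ B.
T↔B cannot be blocked by any observed set — no back-door set.
No mediator lies on a directed T→…→B path.
Neither criterion identifies P(B|do(T)) in this graph.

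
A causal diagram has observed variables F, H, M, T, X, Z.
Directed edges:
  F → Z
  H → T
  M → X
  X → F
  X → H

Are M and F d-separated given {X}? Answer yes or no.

Yes — M ⊥ F | {X}.

Bayes-Ball from M | {X} reaches ∅.
F ∉ reach(M|{X}) ⇒ M ⊥ F | {X}.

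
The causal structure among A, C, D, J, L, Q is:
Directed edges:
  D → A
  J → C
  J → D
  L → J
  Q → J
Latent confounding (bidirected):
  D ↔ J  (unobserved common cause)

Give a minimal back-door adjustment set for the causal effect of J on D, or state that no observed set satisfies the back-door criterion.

J→D: no observed back-door set.

desc(J)\{J}={A,C,D}; candidates ⊆ {L,Q}.
J↔D: latent back-door arc(s) into J.
size 0: {}; under {} J still reaches {A,D,L,Q} ∋ D.
size 1: {L}, {Q}; under {L} J still reaches {A,D,Q} ∋ D.
size 2: {L,Q}; under {L,Q} J still reaches {A,D} ∋ D.
J↔D cannot be blocked by any observed set — no back-door set.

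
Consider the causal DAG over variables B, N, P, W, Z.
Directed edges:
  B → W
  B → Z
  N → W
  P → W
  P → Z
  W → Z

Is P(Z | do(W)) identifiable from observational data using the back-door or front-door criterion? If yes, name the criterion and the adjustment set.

P(Z|do(W)): backdoor, adjust for {B, P}.

desc(W)\{W}={Z}; candidates ⊆ {B,N,P}.
size 0: {}; under {} W still reaches {B,N,P,Z} ∋ Z.
size 1: {B}, {N}, {P}; under {B} W still reaches {N,P,Z} ∋ Z.
{B,P}: W⊥Z given {B,P} in G with W→· removed — back-door holds.
P(Z|do(W)) = Σ_{B,P} P(Z|W,B,P)·P(B,P).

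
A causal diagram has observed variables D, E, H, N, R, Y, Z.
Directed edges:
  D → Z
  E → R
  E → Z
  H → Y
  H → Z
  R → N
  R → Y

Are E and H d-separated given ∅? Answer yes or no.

Yes — E ⊥ H | ∅.

Bayes-Ball from E | ∅ reaches {N,R,Y,Z}.
H ∉ reach(E|∅) ⇒ E ⊥ H | ∅.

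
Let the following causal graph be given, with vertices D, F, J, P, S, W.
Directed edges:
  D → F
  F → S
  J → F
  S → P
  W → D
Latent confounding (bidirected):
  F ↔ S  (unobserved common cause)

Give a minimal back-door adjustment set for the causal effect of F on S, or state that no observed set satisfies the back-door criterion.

desc(F)\{F}={P,S}; candidates ⊆ {D,J,W}.
F↔S: latent back-door arc(s) into F.
size 0: {}; under {} F still reaches {D,J,P,S,W} ∋ S.
size 1: {D}, {J}, {W}; under {D} F still reaches {J,P,S} ∋ S.
size 2: {D,J}, {D,W}, {J,W}; under {D,J} F still reaches {P,S} ∋ S.
F↔S cannot be blocked by any observed set — no back-door set.

F→S: no observed back-door set.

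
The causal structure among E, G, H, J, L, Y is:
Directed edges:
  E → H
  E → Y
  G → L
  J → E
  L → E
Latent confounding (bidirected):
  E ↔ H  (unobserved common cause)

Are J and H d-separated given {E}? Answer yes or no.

No — J and H are d-connected given {E}.

Bayes-Ball from J | {E} reaches {G,H,L}.
H ∈ reach(J|{E}) ⇒ J ⊥̸ H | {E}.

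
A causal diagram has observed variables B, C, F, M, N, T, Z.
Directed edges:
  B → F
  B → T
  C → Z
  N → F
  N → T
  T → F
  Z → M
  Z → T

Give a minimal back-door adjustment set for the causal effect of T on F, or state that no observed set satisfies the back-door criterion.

desc(T)\{T}={F}; candidates ⊆ {B,C,M,N,Z}.
size 0: {}; under {} T still reaches {B,C,F,M,N,Z} ∋ F.
size 1: {B}, {C}, {M} …(+2); under {B} T still reaches {C,F,M,N,Z} ∋ F.
{B,N}: T⊥F given {B,N} in G with T→· removed — back-door holds.

T→F: minimal back-door set {B, N}.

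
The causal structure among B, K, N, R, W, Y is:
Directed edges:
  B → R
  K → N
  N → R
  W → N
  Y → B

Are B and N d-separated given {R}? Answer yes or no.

No — B and N are d-connected given {R}.

Bayes-Ball from B | {R} reaches {K,N,W,Y}.
N ∈ reach(B|{R}) ⇒ B ⊥̸ N | {R}.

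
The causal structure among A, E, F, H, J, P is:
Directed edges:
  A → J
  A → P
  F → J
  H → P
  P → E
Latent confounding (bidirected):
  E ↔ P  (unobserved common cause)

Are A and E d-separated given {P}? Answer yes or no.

No — A and E are d-connected given {P}.

Bayes-Ball from A | {P} reaches {E,H,J}.
E ∈ reach(A|{P}) ⇒ A ⊥̸ E | {P}.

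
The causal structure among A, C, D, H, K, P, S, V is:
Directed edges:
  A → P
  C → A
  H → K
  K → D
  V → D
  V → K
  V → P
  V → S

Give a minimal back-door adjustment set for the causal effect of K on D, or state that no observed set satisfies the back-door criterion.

K→D: minimal back-door set {V}.

desc(K)\{K}={D}; candidates ⊆ {A,C,H,P,S,V}.
size 0: {}; under {} K still reaches {D,H,P,S,V} ∋ D.
{V}: K⊥D given {V} in G with K→· removed — back-door holds.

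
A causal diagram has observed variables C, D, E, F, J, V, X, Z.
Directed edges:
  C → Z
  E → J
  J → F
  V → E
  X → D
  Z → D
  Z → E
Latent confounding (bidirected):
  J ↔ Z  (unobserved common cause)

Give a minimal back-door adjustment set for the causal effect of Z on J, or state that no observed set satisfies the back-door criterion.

desc(Z)\{Z}={D,E,F,J}; candidates ⊆ {C,V,X}.
Z↔J: latent back-door arc(s) into Z.
size 0: {}; under {} Z still reaches {C,F,J} ∋ J.
size 1: {C}, {V}, {X}; under {C} Z still reaches {F,J} ∋ J.
size 2: {C,V}, {C,X}, {V,X}; under {C,V} Z still reaches {F,J} ∋ J.
Z↔J cannot be blocked by any observed set — no back-door set.

Z→J: no observed back-door set.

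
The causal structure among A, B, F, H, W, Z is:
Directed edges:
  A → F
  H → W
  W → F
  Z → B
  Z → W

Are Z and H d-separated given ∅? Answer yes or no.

Bayes-Ball from Z | ∅ reaches {B,F,W}.
H ∉ reach(Z|∅) ⇒ Z ⊥ H | ∅.

Yes — Z ⊥ H | ∅.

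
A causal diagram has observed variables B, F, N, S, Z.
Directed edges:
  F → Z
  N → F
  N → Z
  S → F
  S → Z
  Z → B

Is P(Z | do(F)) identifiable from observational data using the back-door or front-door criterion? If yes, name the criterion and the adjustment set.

desc(F)\{F}={B,Z}; candidates ⊆ {N,S}.
size 0: {}; under {} F still reaches {B,N,S,Z} ∋ Z.
size 1: {N}, {S}; under {N} F still reaches {B,S,Z} ∋ Z.
{N,S}: F⊥Z given {N,S} in G with F→· removed — back-door holds.
P(Z|do(F)) = Σ_{N,S} P(Z|F,N,S)·P(N,S).

P(Z|do(F)): backdoor, adjust for {N, S}.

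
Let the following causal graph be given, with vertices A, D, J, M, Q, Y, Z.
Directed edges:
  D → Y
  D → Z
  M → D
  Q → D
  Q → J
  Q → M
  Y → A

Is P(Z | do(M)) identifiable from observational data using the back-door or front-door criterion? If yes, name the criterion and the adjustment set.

desc(M)\{M}={A,D,Y,Z}; candidates ⊆ {J,Q}.
size 0: {}; under {} M still reaches {A,D,J,Q,Y,Z} ∋ Z.
{Q}: M⊥Z given {Q} in G with M→· removed — back-door holds.
P(Z|do(M)) = Σ_{Q} P(Z|M,Q)·P(Q).

P(Z|do(M)): backdoor, adjust for {Q}.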